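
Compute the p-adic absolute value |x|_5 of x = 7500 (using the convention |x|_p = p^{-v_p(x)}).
|7500|_5 = 1/625

Step 1 — compute v_5(x) by factoring powers of 5 out of the numerator and denominator: v_5(7500) = 4. Step 2 — apply |x|_p = p^{-v_p(x)} = 5^{-4} = 1/625.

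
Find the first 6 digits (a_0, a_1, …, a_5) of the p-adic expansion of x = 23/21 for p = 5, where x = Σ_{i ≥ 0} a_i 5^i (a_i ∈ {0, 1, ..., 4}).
(a_0, …, a_5) = (3, 2, 0, 3, 2, 4)

v_5(23/21) = 0 (numerator and denominator both coprime to 5), so x ∈ ℤ_5^×. Compute digits iteratively via a_i = x_i mod 5, x_{i+1} = (x_i − a_i)/5, with x_0 = x:
  x_0 = 23/21;  a_0 = 3;  x_1 = (x_0 − 3)/5 = -8/21
  x_1 = -8/21;  a_1 = 2;  x_2 = (x_1 − 2)/5 = -10/21
  x_2 = -10/21;  a_2 = 0;  x_3 = (x_2 − 0)/5 = -2/21
  x_3 = -2/21;  a_3 = 3;  x_4 = (x_3 − 3)/5 = -13/21
  x_4 = -13/21;  a_4 = 2;  x_5 = (x_4 − 2)/5 = -11/21
  x_5 = -11/21;  a_5 = 4;  x_6 = (x_5 − 4)/5 = -19/21
Digits: (3, 2, 0, 3, 2, 4).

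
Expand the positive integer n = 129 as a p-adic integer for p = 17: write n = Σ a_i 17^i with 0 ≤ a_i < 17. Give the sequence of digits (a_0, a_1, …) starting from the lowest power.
(a_0, a_1, …) = (10, 7)

Repeated division by 17 gives the digits low-to-high: 129 = 10 + 7·17^1. Digit sequence: (10, 7).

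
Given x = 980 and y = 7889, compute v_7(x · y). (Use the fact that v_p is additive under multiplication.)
v_7(7731220) = 5

v_p(x) = 2 (factor: 980 = 7^2 · 20); v_p(y) = 3 (factor: 7889 = 7^3 · 23). Additivity: v_p(xy) = v_p(x) + v_p(y) = 2 + 3 = 5. (Direct check: xy = 7731220 = 7^5 · (460).)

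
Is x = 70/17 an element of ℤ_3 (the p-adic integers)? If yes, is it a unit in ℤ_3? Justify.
x ∈ ℤ_3^× (unit); v_3(x) = 0

ℤ_3 = {x ∈ ℚ_3 : v_3(x) ≥ 0} and ℤ_3^× = {x ∈ ℤ_3 : v_3(x) = 0}. Here v_3(70/17) = v_3(num) − v_3(den) = 0; compare against these criteria.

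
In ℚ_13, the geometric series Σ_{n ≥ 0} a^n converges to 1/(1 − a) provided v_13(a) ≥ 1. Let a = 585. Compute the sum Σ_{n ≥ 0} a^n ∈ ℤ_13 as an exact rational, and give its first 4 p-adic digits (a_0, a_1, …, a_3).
Σ a^n = 1/(1 − a) = -1/584;  first 4 digits = (1, 6, 0, 8)

v_13(a) = 1 ≥ 1, so the series converges in ℤ_13 to 1/(1 − a) = 1/(1 − 585) = -1/584. Expand this rational in ℤ_13: compute digits iteratively via d_i = x_i mod 13, x_{i+1} = (x_i − d_i)/13. The first 4 digits are (1, 6, 0, 8).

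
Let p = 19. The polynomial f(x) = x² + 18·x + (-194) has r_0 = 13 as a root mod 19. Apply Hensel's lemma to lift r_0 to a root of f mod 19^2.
r_1 = 279 (mod 361)

Hensel: r_{i+1} = r_i − f(r_i)·(f′(r_i))^{-1} mod 19^{i+2}, f′(x) = 2x + 18. Iterate:
  r_0 = 13 (mod 19)
  r_1 = 279 (mod 361)
Final: r = 279 satisfies f(r) ≡ 0 mod 19^2.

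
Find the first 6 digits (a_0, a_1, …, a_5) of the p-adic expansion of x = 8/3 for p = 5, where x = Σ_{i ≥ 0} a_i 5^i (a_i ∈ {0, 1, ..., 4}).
(a_0, …, a_5) = (1, 2, 3, 1, 3, 1)

v_5(8/3) = 0 (numerator and denominator both coprime to 5), so x ∈ ℤ_5^×. Compute digits iteratively via a_i = x_i mod 5, x_{i+1} = (x_i − a_i)/5, with x_0 = x:
  x_0 = 8/3;  a_0 = 1;  x_1 = (x_0 − 1)/5 = 1/3
  x_1 = 1/3;  a_1 = 2;  x_2 = (x_1 − 2)/5 = -1/3
  x_2 = -1/3;  a_2 = 3;  x_3 = (x_2 − 3)/5 = -2/3
  x_3 = -2/3;  a_3 = 1;  x_4 = (x_3 − 1)/5 = -1/3
  x_4 = -1/3;  a_4 = 3;  x_5 = (x_4 − 3)/5 = -2/3
  x_5 = -2/3;  a_5 = 1;  x_6 = (x_5 − 1)/5 = -1/3
Digits: (1, 2, 3, 1, 3, 1).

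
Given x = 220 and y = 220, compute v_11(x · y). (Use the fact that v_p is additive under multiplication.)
v_11(48400) = 2

v_p(x) = 1 (factor: 220 = 11^1 · 20); v_p(y) = 1 (factor: 220 = 11^1 · 20). Additivity: v_p(xy) = v_p(x) + v_p(y) = 1 + 1 = 2. (Direct check: xy = 48400 = 11^2 · (400).)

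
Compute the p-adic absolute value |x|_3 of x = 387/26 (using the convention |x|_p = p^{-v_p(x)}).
|387/26|_3 = 1/9

Step 1 — compute v_3(x) by factoring powers of 3 out of the numerator and denominator: v_3(387/26) = 2. Step 2 — apply |x|_p = p^{-v_p(x)} = 3^{-2} = 1/9.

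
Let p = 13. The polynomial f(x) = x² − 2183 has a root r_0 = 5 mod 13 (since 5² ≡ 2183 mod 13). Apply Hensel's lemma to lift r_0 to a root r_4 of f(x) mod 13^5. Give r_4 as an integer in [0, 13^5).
r_4 = 863 (mod 371293)

Hensel's recurrence: r_{i+1} = r_i − f(r_i)·(f′(r_i))^{-1} mod 13^{i+2}, with f′(x) = 2x. Iterate:
  r_0 = 5 (mod 13)
  r_1 = 18 (mod 169)
  r_2 = 863 (mod 2197)
  r_3 = 863 (mod 28561)
  r_4 = 863 (mod 371293)
Final: r_4 = 863, and one checks f(r_4) ≡ 0 mod 13^5.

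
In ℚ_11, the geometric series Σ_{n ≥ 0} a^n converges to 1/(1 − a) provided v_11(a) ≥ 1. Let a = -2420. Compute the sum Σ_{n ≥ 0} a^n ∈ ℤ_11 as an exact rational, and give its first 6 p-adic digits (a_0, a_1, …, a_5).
Σ a^n = 1/(1 − a) = 1/2421;  first 6 digits = (1, 0, 2, 9, 3, 3)

v_11(a) = 2 ≥ 1, so the series converges in ℤ_11 to 1/(1 − a) = 1/(1 − (-2420)) = 1/2421. Expand this rational in ℤ_11: compute digits iteratively via d_i = x_i mod 11, x_{i+1} = (x_i − d_i)/11. The first 6 digits are (1, 0, 2, 9, 3, 3).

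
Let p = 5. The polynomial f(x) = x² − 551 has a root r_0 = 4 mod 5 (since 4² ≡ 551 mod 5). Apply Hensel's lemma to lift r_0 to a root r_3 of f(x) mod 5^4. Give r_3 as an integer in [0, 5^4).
r_3 = 349 (mod 625)

Hensel's recurrence: r_{i+1} = r_i − f(r_i)·(f′(r_i))^{-1} mod 5^{i+2}, with f′(x) = 2x. Iterate:
  r_0 = 4 (mod 5)
  r_1 = 24 (mod 25)
  r_2 = 99 (mod 125)
  r_3 = 349 (mod 625)
Final: r_3 = 349, and one checks f(r_3) ≡ 0 mod 5^4.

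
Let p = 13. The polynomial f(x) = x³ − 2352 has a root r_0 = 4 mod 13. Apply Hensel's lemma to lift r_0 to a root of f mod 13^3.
r_2 = 277 (mod 2197)

Hensel: r_{i+1} = r_i − f(r_i)/f′(r_i) mod 13^{i+2}, where f′(x) = 3x². Iterate:
  r_0 = 4 (mod 13)
  r_1 = 108 (mod 169)
  r_2 = 277 (mod 2197)
Final: r = 277 with f(r) ≡ 0 mod 13^3.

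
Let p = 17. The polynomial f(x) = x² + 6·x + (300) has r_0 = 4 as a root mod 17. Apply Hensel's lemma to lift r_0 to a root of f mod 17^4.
r_3 = 5223 (mod 83521)

Hensel: r_{i+1} = r_i − f(r_i)·(f′(r_i))^{-1} mod 17^{i+2}, f′(x) = 2x + 6. Iterate:
  r_0 = 4 (mod 17)
  r_1 = 21 (mod 289)
  r_2 = 310 (mod 4913)
  r_3 = 5223 (mod 83521)
Final: r = 5223 satisfies f(r) ≡ 0 mod 17^4.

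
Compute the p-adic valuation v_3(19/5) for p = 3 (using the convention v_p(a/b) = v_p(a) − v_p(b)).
v_3(19/5) = 0

Factor powers of 3 from the numerator and denominator of the reduced fraction: 19 = 3^0 · 19 and 5 = 3^0 · 5. Apply v_p(a/b) = v_p(a) − v_p(b): v_3(19/5) = 0 − 0 = 0.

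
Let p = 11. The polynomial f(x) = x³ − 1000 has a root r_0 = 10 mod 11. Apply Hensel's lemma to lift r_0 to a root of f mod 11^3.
r_2 = 10 (mod 1331)

Hensel: r_{i+1} = r_i − f(r_i)/f′(r_i) mod 11^{i+2}, where f′(x) = 3x². Iterate:
  r_0 = 10 (mod 11)
  r_1 = 10 (mod 121)
  r_2 = 10 (mod 1331)
Final: r = 10 with f(r) ≡ 0 mod 11^3.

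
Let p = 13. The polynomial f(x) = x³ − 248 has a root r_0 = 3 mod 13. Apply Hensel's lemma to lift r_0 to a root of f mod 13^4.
r_3 = 20673 (mod 28561)

Hensel: r_{i+1} = r_i − f(r_i)/f′(r_i) mod 13^{i+2}, where f′(x) = 3x². Iterate:
  r_0 = 3 (mod 13)
  r_1 = 55 (mod 169)
  r_2 = 900 (mod 2197)
  r_3 = 20673 (mod 28561)
Final: r = 20673 with f(r) ≡ 0 mod 13^4.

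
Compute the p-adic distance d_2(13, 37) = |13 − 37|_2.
d_2(13, 37) = 1/8

Step 1 — x − y = 13 − 37 = -24. Step 2 — v_2(-24) = 3 (factor: -24 = −(2^3 · 3); the sign does not affect v_p). Step 3 — |x − y|_2 = 2^{-3} = 1/8.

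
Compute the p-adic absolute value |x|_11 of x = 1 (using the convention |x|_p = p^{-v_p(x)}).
|1|_11 = 1

Step 1 — compute v_11(x) by factoring powers of 11 out of the numerator and denominator: v_11(1) = 0. Step 2 — apply |x|_p = p^{-v_p(x)} = 11^{0} = 1.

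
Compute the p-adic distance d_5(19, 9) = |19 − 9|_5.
d_5(19, 9) = 1/5

Step 1 — x − y = 19 − 9 = 10. Step 2 — v_5(10) = 1 (factor: 10 = (5^1 · 2); the sign does not affect v_p). Step 3 — |x − y|_5 = 5^{-1} = 1/5.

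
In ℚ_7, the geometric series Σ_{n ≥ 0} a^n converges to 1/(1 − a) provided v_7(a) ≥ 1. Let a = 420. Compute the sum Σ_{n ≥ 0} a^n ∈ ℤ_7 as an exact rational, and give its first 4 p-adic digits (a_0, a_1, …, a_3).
Σ a^n = 1/(1 − a) = -1/419;  first 4 digits = (1, 4, 3, 5)

v_7(a) = 1 ≥ 1, so the series converges in ℤ_7 to 1/(1 − a) = 1/(1 − 420) = -1/419. Expand this rational in ℤ_7: compute digits iteratively via d_i = x_i mod 7, x_{i+1} = (x_i − d_i)/7. The first 4 digits are (1, 4, 3, 5).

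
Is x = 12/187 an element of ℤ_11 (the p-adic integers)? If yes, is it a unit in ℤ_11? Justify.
x ∉ ℤ_11 (v_11(x) = -1 < 0)

ℤ_11 = {x ∈ ℚ_11 : v_11(x) ≥ 0} and ℤ_11^× = {x ∈ ℤ_11 : v_11(x) = 0}. Here v_11(12/187) = v_11(num) − v_11(den) = -1; compare against these criteria.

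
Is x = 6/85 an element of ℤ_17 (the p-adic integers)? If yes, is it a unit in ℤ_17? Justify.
x ∉ ℤ_17 (v_17(x) = -1 < 0)

ℤ_17 = {x ∈ ℚ_17 : v_17(x) ≥ 0} and ℤ_17^× = {x ∈ ℤ_17 : v_17(x) = 0}. Here v_17(6/85) = v_17(num) − v_17(den) = -1; compare against these criteria.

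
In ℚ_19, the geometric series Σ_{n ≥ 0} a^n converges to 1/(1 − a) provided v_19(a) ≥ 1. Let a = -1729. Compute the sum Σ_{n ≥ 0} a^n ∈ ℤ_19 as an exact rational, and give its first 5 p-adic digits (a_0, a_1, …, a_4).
Σ a^n = 1/(1 − a) = 1/1730;  first 5 digits = (1, 4, 11, 5, 4)

v_19(a) = 1 ≥ 1, so the series converges in ℤ_19 to 1/(1 − a) = 1/(1 − (-1729)) = 1/1730. Expand this rational in ℤ_19: compute digits iteratively via d_i = x_i mod 19, x_{i+1} = (x_i − d_i)/19. The first 5 digits are (1, 4, 11, 5, 4).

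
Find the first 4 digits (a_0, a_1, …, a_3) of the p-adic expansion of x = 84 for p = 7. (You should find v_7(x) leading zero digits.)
(a_0, …, a_3) = (0, 5, 1, 0)

v_7(84) = 1, so a_0 = ... = a_0 = 0. Factor out: x = 7^1 · u with u = 12 a unit in ℤ_7. Expand u iteratively via a_{v+i} = u_i mod 7, u_{i+1} = (u_i − a_{v+i})/7:
  u_0 = 12;  a_1 = 5;  u_1 = (u_0 − 5)/7 = 1
  u_1 = 1;  a_2 = 1;  u_2 = (u_1 − 1)/7 = 0
  u_2 = 0;  a_3 = 0;  u_3 = (u_2 − 0)/7 = 0
Digits: (0, 5, 1, 0).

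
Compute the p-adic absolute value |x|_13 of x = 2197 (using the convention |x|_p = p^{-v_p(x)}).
|2197|_13 = 1/2197

Step 1 — compute v_13(x) by factoring powers of 13 out of the numerator and denominator: v_13(2197) = 3. Step 2 — apply |x|_p = p^{-v_p(x)} = 13^{-3} = 1/2197.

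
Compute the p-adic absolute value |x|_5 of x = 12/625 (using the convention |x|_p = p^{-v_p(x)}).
|12/625|_5 = 625

Step 1 — compute v_5(x) by factoring powers of 5 out of the numerator and denominator: v_5(12/625) = -4. Step 2 — apply |x|_p = p^{-v_p(x)} = 5^{4} = 625.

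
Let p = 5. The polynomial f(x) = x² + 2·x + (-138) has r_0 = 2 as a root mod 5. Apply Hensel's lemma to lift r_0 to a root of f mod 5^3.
r_2 = 82 (mod 125)

Hensel: r_{i+1} = r_i − f(r_i)·(f′(r_i))^{-1} mod 5^{i+2}, f′(x) = 2x + 2. Iterate:
  r_0 = 2 (mod 5)
  r_1 = 7 (mod 25)
  r_2 = 82 (mod 125)
Final: r = 82 satisfies f(r) ≡ 0 mod 5^3.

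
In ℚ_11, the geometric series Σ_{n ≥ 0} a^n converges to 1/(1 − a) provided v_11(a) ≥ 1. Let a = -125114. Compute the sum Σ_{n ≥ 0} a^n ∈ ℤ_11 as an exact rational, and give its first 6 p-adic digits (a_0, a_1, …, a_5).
Σ a^n = 1/(1 − a) = 1/125115;  first 6 digits = (1, 0, 0, 5, 2, 10)

v_11(a) = 3 ≥ 1, so the series converges in ℤ_11 to 1/(1 − a) = 1/(1 − (-125114)) = 1/125115. Expand this rational in ℤ_11: compute digits iteratively via d_i = x_i mod 11, x_{i+1} = (x_i − d_i)/11. The first 6 digits are (1, 0, 0, 5, 2, 10).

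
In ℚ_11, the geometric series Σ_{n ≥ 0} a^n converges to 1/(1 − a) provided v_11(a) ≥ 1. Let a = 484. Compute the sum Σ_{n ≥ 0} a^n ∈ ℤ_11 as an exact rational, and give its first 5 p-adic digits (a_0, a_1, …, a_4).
Σ a^n = 1/(1 − a) = -1/483;  first 5 digits = (1, 0, 4, 0, 5)

v_11(a) = 2 ≥ 1, so the series converges in ℤ_11 to 1/(1 − a) = 1/(1 − 484) = -1/483. Expand this rational in ℤ_11: compute digits iteratively via d_i = x_i mod 11, x_{i+1} = (x_i − d_i)/11. The first 5 digits are (1, 0, 4, 0, 5).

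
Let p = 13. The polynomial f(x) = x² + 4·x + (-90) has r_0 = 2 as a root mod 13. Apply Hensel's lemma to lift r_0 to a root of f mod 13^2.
r_1 = 54 (mod 169)

Hensel: r_{i+1} = r_i − f(r_i)·(f′(r_i))^{-1} mod 13^{i+2}, f′(x) = 2x + 4. Iterate:
  r_0 = 2 (mod 13)
  r_1 = 54 (mod 169)
Final: r = 54 satisfies f(r) ≡ 0 mod 13^2.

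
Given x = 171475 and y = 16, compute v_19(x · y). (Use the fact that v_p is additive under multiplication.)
v_19(2743600) = 3

v_p(x) = 3 (factor: 171475 = 19^3 · 25); v_p(y) = 0 (factor: 16 = 19^0 · 16). Additivity: v_p(xy) = v_p(x) + v_p(y) = 3 + 0 = 3. (Direct check: xy = 2743600 = 19^3 · (400).)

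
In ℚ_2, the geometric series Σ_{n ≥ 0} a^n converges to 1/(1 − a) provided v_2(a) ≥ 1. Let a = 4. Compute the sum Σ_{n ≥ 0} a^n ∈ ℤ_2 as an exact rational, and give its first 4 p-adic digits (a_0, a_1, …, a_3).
Σ a^n = 1/(1 − a) = -1/3;  first 4 digits = (1, 0, 1, 0)

v_2(a) = 2 ≥ 1, so the series converges in ℤ_2 to 1/(1 − a) = 1/(1 − 4) = -1/3. Expand this rational in ℤ_2: compute digits iteratively via d_i = x_i mod 2, x_{i+1} = (x_i − d_i)/2. The first 4 digits are (1, 0, 1, 0).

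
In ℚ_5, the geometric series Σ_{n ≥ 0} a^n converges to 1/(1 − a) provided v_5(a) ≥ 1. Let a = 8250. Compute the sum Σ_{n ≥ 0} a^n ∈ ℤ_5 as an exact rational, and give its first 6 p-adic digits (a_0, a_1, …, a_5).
Σ a^n = 1/(1 − a) = -1/8249;  first 6 digits = (1, 0, 0, 1, 3, 2)

v_5(a) = 3 ≥ 1, so the series converges in ℤ_5 to 1/(1 − a) = 1/(1 − 8250) = -1/8249. Expand this rational in ℤ_5: compute digits iteratively via d_i = x_i mod 5, x_{i+1} = (x_i − d_i)/5. The first 6 digits are (1, 0, 0, 1, 3, 2).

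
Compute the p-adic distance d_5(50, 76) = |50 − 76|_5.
d_5(50, 76) = 1

Step 1 — x − y = 50 − 76 = -26. Step 2 — v_5(-26) = 0 (factor: -26 = −(5^0 · 26); the sign does not affect v_p). Step 3 — |x − y|_5 = 5^{0} = 1.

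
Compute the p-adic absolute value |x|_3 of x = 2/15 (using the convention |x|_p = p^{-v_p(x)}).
|2/15|_3 = 3

Step 1 — compute v_3(x) by factoring powers of 3 out of the numerator and denominator: v_3(2/15) = -1. Step 2 — apply |x|_p = p^{-v_p(x)} = 3^{1} = 3.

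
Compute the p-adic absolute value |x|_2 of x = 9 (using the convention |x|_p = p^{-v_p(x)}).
|9|_2 = 1

Step 1 — compute v_2(x) by factoring powers of 2 out of the numerator and denominator: v_2(9) = 0. Step 2 — apply |x|_p = p^{-v_p(x)} = 2^{0} = 1.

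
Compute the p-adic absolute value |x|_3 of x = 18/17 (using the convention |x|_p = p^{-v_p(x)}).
|18/17|_3 = 1/9

Step 1 — compute v_3(x) by factoring powers of 3 out of the numerator and denominator: v_3(18/17) = 2. Step 2 — apply |x|_p = p^{-v_p(x)} = 3^{-2} = 1/9.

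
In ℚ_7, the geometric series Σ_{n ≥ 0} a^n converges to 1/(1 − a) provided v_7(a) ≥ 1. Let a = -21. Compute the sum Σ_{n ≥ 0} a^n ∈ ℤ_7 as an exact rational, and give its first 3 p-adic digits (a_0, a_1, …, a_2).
Σ a^n = 1/(1 − a) = 1/22;  first 3 digits = (1, 4, 1)

v_7(a) = 1 ≥ 1, so the series converges in ℤ_7 to 1/(1 − a) = 1/(1 − (-21)) = 1/22. Expand this rational in ℤ_7: compute digits iteratively via d_i = x_i mod 7, x_{i+1} = (x_i − d_i)/7. The first 3 digits are (1, 4, 1).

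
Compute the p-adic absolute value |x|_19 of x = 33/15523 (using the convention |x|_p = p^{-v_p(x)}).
|33/15523|_19 = 361

Step 1 — compute v_19(x) by factoring powers of 19 out of the numerator and denominator: v_19(33/15523) = -2. Step 2 — apply |x|_p = p^{-v_p(x)} = 19^{2} = 361.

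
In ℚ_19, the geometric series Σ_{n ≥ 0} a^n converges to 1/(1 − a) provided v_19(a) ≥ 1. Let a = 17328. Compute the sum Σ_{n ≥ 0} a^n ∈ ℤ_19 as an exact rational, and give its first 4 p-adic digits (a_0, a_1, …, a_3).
Σ a^n = 1/(1 − a) = -1/17327;  first 4 digits = (1, 0, 10, 2)

v_19(a) = 2 ≥ 1, so the series converges in ℤ_19 to 1/(1 − a) = 1/(1 − 17328) = -1/17327. Expand this rational in ℤ_19: compute digits iteratively via d_i = x_i mod 19, x_{i+1} = (x_i − d_i)/19. The first 4 digits are (1, 0, 10, 2).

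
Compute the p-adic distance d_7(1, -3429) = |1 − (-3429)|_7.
d_7(1, -3429) = 1/343

Step 1 — x − y = 1 − (-3429) = 3430. Step 2 — v_7(3430) = 3 (factor: 3430 = (7^3 · 10); the sign does not affect v_p). Step 3 — |x − y|_7 = 7^{-3} = 1/343.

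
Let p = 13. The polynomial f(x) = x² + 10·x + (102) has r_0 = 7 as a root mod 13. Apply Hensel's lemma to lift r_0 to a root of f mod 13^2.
r_1 = 33 (mod 169)

Hensel: r_{i+1} = r_i − f(r_i)·(f′(r_i))^{-1} mod 13^{i+2}, f′(x) = 2x + 10. Iterate:
  r_0 = 7 (mod 13)
  r_1 = 33 (mod 169)
Final: r = 33 satisfies f(r) ≡ 0 mod 13^2.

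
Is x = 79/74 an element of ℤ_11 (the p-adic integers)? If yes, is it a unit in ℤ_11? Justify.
x ∈ ℤ_11^× (unit); v_11(x) = 0

ℤ_11 = {x ∈ ℚ_11 : v_11(x) ≥ 0} and ℤ_11^× = {x ∈ ℤ_11 : v_11(x) = 0}. Here v_11(79/74) = v_11(num) − v_11(den) = 0; compare against these criteria.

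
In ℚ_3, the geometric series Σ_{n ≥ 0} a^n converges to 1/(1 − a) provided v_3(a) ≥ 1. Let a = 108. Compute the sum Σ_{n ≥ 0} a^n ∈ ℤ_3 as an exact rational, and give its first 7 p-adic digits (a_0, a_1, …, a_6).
Σ a^n = 1/(1 − a) = -1/107;  first 7 digits = (1, 0, 0, 1, 1, 0, 1)

v_3(a) = 3 ≥ 1, so the series converges in ℤ_3 to 1/(1 − a) = 1/(1 − 108) = -1/107. Expand this rational in ℤ_3: compute digits iteratively via d_i = x_i mod 3, x_{i+1} = (x_i − d_i)/3. The first 7 digits are (1, 0, 0, 1, 1, 0, 1).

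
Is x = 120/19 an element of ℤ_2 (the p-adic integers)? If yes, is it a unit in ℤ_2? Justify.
x ∈ ℤ_2 but not a unit; v_2(x) = 3 > 0

ℤ_2 = {x ∈ ℚ_2 : v_2(x) ≥ 0} and ℤ_2^× = {x ∈ ℤ_2 : v_2(x) = 0}. Here v_2(120/19) = v_2(num) − v_2(den) = 3; compare against these criteria.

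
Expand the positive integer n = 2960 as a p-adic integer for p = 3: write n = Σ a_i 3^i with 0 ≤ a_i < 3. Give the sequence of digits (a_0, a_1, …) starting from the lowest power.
(a_0, a_1, …) = (2, 2, 1, 1, 0, 0, 1, 1)

Repeated division by 3 gives the digits low-to-high: 2960 = 2 + 2·3^1 + 1·3^2 + 1·3^3 + 1·3^6 + 1·3^7. Digit sequence: (2, 2, 1, 1, 0, 0, 1, 1).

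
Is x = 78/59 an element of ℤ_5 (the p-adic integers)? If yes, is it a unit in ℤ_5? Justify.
x ∈ ℤ_5^× (unit); v_5(x) = 0

ℤ_5 = {x ∈ ℚ_5 : v_5(x) ≥ 0} and ℤ_5^× = {x ∈ ℤ_5 : v_5(x) = 0}. Here v_5(78/59) = v_5(num) − v_5(den) = 0; compare against these criteria.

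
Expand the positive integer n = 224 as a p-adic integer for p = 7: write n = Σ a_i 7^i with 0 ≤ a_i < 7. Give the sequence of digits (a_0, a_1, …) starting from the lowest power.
(a_0, a_1, …) = (0, 4, 4)

Repeated division by 7 gives the digits low-to-high: 224 = 4·7^1 + 4·7^2. Digit sequence: (0, 4, 4).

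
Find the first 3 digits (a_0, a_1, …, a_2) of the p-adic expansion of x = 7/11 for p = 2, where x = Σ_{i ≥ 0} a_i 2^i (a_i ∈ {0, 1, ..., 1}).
(a_0, …, a_2) = (1, 0, 1)

v_2(7/11) = 0 (numerator and denominator both coprime to 2), so x ∈ ℤ_2^×. Compute digits iteratively via a_i = x_i mod 2, x_{i+1} = (x_i − a_i)/2, with x_0 = x:
  x_0 = 7/11;  a_0 = 1;  x_1 = (x_0 − 1)/2 = -2/11
  x_1 = -2/11;  a_1 = 0;  x_2 = (x_1 − 0)/2 = -1/11
  x_2 = -1/11;  a_2 = 1;  x_3 = (x_2 − 1)/2 = -6/11
Digits: (1, 0, 1).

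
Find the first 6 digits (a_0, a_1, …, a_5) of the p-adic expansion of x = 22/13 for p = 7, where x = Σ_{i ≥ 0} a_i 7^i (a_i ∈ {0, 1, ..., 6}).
(a_0, …, a_5) = (6, 1, 3, 6, 5, 4)

v_7(22/13) = 0 (numerator and denominator both coprime to 7), so x ∈ ℤ_7^×. Compute digits iteratively via a_i = x_i mod 7, x_{i+1} = (x_i − a_i)/7, with x_0 = x:
  x_0 = 22/13;  a_0 = 6;  x_1 = (x_0 − 6)/7 = -8/13
  x_1 = -8/13;  a_1 = 1;  x_2 = (x_1 − 1)/7 = -3/13
  x_2 = -3/13;  a_2 = 3;  x_3 = (x_2 − 3)/7 = -6/13
  x_3 = -6/13;  a_3 = 6;  x_4 = (x_3 − 6)/7 = -12/13
  x_4 = -12/13;  a_4 = 5;  x_5 = (x_4 − 5)/7 = -11/13
  x_5 = -11/13;  a_5 = 4;  x_6 = (x_5 − 4)/7 = -9/13
Digits: (6, 1, 3, 6, 5, 4).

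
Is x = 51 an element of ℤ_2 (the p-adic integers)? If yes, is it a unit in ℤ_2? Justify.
x ∈ ℤ_2^× (unit); v_2(x) = 0

ℤ_2 = {x ∈ ℚ_2 : v_2(x) ≥ 0} and ℤ_2^× = {x ∈ ℤ_2 : v_2(x) = 0}. Here v_2(51) = v_2(num) − v_2(den) = 0; compare against these criteria.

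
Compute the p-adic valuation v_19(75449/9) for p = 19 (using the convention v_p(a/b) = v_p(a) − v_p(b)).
v_19(75449/9) = 3

Factor powers of 19 from the numerator and denominator of the reduced fraction: 75449 = 19^3 · 11 and 9 = 19^0 · 9. Apply v_p(a/b) = v_p(a) − v_p(b): v_19(75449/9) = 3 − 0 = 3.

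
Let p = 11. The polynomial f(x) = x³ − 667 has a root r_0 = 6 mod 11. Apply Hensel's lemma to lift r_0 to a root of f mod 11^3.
r_2 = 809 (mod 1331)

Hensel: r_{i+1} = r_i − f(r_i)/f′(r_i) mod 11^{i+2}, where f′(x) = 3x². Iterate:
  r_0 = 6 (mod 11)
  r_1 = 83 (mod 121)
  r_2 = 809 (mod 1331)
Final: r = 809 with f(r) ≡ 0 mod 11^3.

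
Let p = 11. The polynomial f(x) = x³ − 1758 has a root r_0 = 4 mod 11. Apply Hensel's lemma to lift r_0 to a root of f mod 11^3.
r_2 = 1093 (mod 1331)

Hensel: r_{i+1} = r_i − f(r_i)/f′(r_i) mod 11^{i+2}, where f′(x) = 3x². Iterate:
  r_0 = 4 (mod 11)
  r_1 = 4 (mod 121)
  r_2 = 1093 (mod 1331)
Final: r = 1093 with f(r) ≡ 0 mod 11^3.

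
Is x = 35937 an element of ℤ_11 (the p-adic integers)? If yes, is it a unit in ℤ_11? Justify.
x ∈ ℤ_11 but not a unit; v_11(x) = 3 > 0

ℤ_11 = {x ∈ ℚ_11 : v_11(x) ≥ 0} and ℤ_11^× = {x ∈ ℤ_11 : v_11(x) = 0}. Here v_11(35937) = v_11(num) − v_11(den) = 3; compare against these criteria.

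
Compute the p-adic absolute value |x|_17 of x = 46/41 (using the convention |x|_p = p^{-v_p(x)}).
|46/41|_17 = 1

Step 1 — compute v_17(x) by factoring powers of 17 out of the numerator and denominator: v_17(46/41) = 0. Step 2 — apply |x|_p = p^{-v_p(x)} = 17^{0} = 1.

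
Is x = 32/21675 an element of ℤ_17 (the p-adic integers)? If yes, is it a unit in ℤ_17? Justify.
x ∉ ℤ_17 (v_17(x) = -2 < 0)

ℤ_17 = {x ∈ ℚ_17 : v_17(x) ≥ 0} and ℤ_17^× = {x ∈ ℤ_17 : v_17(x) = 0}. Here v_17(32/21675) = v_17(num) − v_17(den) = -2; compare against these criteria.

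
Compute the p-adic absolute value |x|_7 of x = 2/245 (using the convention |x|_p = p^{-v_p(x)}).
|2/245|_7 = 49

Step 1 — compute v_7(x) by factoring powers of 7 out of the numerator and denominator: v_7(2/245) = -2. Step 2 — apply |x|_p = p^{-v_p(x)} = 7^{2} = 49.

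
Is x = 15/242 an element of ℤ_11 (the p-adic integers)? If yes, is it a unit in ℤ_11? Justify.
x ∉ ℤ_11 (v_11(x) = -2 < 0)

ℤ_11 = {x ∈ ℚ_11 : v_11(x) ≥ 0} and ℤ_11^× = {x ∈ ℤ_11 : v_11(x) = 0}. Here v_11(15/242) = v_11(num) − v_11(den) = -2; compare against these criteria.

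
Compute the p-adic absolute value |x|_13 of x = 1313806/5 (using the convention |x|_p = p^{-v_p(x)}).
|1313806/5|_13 = 1/28561

Step 1 — compute v_13(x) by factoring powers of 13 out of the numerator and denominator: v_13(1313806/5) = 4. Step 2 — apply |x|_p = p^{-v_p(x)} = 13^{-4} = 1/28561.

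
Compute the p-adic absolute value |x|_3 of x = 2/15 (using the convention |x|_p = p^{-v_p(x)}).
|2/15|_3 = 3

Step 1 — compute v_3(x) by factoring powers of 3 out of the numerator and denominator: v_3(2/15) = -1. Step 2 — apply |x|_p = p^{-v_p(x)} = 3^{1} = 3.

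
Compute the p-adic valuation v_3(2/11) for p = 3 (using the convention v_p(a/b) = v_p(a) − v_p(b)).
v_3(2/11) = 0

Factor powers of 3 from the numerator and denominator of the reduced fraction: 2 = 3^0 · 2 and 11 = 3^0 · 11. Apply v_p(a/b) = v_p(a) − v_p(b): v_3(2/11) = 0 − 0 = 0.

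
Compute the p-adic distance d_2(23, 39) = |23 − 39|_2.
d_2(23, 39) = 1/16

Step 1 — x − y = 23 − 39 = -16. Step 2 — v_2(-16) = 4 (factor: -16 = −(2^4 · 1); the sign does not affect v_p). Step 3 — |x − y|_2 = 2^{-4} = 1/16.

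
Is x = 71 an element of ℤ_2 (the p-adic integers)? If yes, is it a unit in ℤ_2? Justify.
x ∈ ℤ_2^× (unit); v_2(x) = 0

ℤ_2 = {x ∈ ℚ_2 : v_2(x) ≥ 0} and ℤ_2^× = {x ∈ ℤ_2 : v_2(x) = 0}. Here v_2(71) = v_2(num) − v_2(den) = 0; compare against these criteria.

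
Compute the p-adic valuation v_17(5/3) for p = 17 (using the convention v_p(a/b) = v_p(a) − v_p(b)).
v_17(5/3) = 0

Factor powers of 17 from the numerator and denominator of the reduced fraction: 5 = 17^0 · 5 and 3 = 17^0 · 3. Apply v_p(a/b) = v_p(a) − v_p(b): v_17(5/3) = 0 − 0 = 0.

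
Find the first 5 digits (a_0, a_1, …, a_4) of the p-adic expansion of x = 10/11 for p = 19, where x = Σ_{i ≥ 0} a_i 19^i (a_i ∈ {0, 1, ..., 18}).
(a_0, …, a_4) = (13, 8, 3, 5, 17)

v_19(10/11) = 0 (numerator and denominator both coprime to 19), so x ∈ ℤ_19^×. Compute digits iteratively via a_i = x_i mod 19, x_{i+1} = (x_i − a_i)/19, with x_0 = x:
  x_0 = 10/11;  a_0 = 13;  x_1 = (x_0 − 13)/19 = -7/11
  x_1 = -7/11;  a_1 = 8;  x_2 = (x_1 − 8)/19 = -5/11
  x_2 = -5/11;  a_2 = 3;  x_3 = (x_2 − 3)/19 = -2/11
  x_3 = -2/11;  a_3 = 5;  x_4 = (x_3 − 5)/19 = -3/11
  x_4 = -3/11;  a_4 = 17;  x_5 = (x_4 − 17)/19 = -10/11
Digits: (13, 8, 3, 5, 17).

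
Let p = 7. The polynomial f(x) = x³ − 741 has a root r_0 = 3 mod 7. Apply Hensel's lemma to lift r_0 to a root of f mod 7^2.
r_1 = 24 (mod 49)

Hensel: r_{i+1} = r_i − f(r_i)/f′(r_i) mod 7^{i+2}, where f′(x) = 3x². Iterate:
  r_0 = 3 (mod 7)
  r_1 = 24 (mod 49)
Final: r = 24 with f(r) ≡ 0 mod 7^2.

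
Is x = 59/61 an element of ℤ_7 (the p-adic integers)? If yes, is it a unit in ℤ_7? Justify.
x ∈ ℤ_7^× (unit); v_7(x) = 0

ℤ_7 = {x ∈ ℚ_7 : v_7(x) ≥ 0} and ℤ_7^× = {x ∈ ℤ_7 : v_7(x) = 0}. Here v_7(59/61) = v_7(num) − v_7(den) = 0; compare against these criteria.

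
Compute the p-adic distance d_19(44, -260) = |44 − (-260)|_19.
d_19(44, -260) = 1/19

Step 1 — x − y = 44 − (-260) = 304. Step 2 — v_19(304) = 1 (factor: 304 = (19^1 · 16); the sign does not affect v_p). Step 3 — |x − y|_19 = 19^{-1} = 1/19.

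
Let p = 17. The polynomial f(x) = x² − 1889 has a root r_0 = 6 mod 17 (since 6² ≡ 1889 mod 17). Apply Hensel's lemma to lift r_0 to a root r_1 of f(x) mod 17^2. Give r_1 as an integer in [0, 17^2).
r_1 = 40 (mod 289)

Hensel's recurrence: r_{i+1} = r_i − f(r_i)·(f′(r_i))^{-1} mod 17^{i+2}, with f′(x) = 2x. Iterate:
  r_0 = 6 (mod 17)
  r_1 = 40 (mod 289)
Final: r_1 = 40, and one checks f(r_1) ≡ 0 mod 17^2.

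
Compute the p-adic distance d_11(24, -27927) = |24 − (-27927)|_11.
d_11(24, -27927) = 1/1331

Step 1 — x − y = 24 − (-27927) = 27951. Step 2 — v_11(27951) = 3 (factor: 27951 = (11^3 · 21); the sign does not affect v_p). Step 3 — |x − y|_11 = 11^{-3} = 1/1331.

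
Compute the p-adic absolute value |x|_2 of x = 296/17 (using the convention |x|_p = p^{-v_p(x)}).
|296/17|_2 = 1/8

Step 1 — compute v_2(x) by factoring powers of 2 out of the numerator and denominator: v_2(296/17) = 3. Step 2 — apply |x|_p = p^{-v_p(x)} = 2^{-3} = 1/8.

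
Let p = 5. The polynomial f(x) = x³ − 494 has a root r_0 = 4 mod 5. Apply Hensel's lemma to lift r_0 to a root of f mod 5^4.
r_3 = 514 (mod 625)

Hensel: r_{i+1} = r_i − f(r_i)/f′(r_i) mod 5^{i+2}, where f′(x) = 3x². Iterate:
  r_0 = 4 (mod 5)
  r_1 = 14 (mod 25)
  r_2 = 14 (mod 125)
  r_3 = 514 (mod 625)
Final: r = 514 with f(r) ≡ 0 mod 5^4.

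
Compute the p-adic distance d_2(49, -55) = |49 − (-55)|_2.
d_2(49, -55) = 1/8

Step 1 — x − y = 49 − (-55) = 104. Step 2 — v_2(104) = 3 (factor: 104 = (2^3 · 13); the sign does not affect v_p). Step 3 — |x − y|_2 = 2^{-3} = 1/8.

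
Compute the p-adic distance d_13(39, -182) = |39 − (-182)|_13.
d_13(39, -182) = 1/13

Step 1 — x − y = 39 − (-182) = 221. Step 2 — v_13(221) = 1 (factor: 221 = (13^1 · 17); the sign does not affect v_p). Step 3 — |x − y|_13 = 13^{-1} = 1/13.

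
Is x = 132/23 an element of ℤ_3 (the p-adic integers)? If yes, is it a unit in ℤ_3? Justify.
x ∈ ℤ_3 but not a unit; v_3(x) = 1 > 0

ℤ_3 = {x ∈ ℚ_3 : v_3(x) ≥ 0} and ℤ_3^× = {x ∈ ℤ_3 : v_3(x) = 0}. Here v_3(132/23) = v_3(num) − v_3(den) = 1; compare against these criteria.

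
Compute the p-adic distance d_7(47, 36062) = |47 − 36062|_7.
d_7(47, 36062) = 1/2401

Step 1 — x − y = 47 − 36062 = -36015. Step 2 — v_7(-36015) = 4 (factor: -36015 = −(7^4 · 15); the sign does not affect v_p). Step 3 — |x − y|_7 = 7^{-4} = 1/2401.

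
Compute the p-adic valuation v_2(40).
v_2(40) = 3

v_2(n) is the largest exponent k such that 2^k divides n. Factor out: 40 = 2^3 · 5. (Sign doesn't affect v_p.) So v_2(40) = 3.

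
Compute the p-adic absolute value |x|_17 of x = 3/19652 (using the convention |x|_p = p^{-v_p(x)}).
|3/19652|_17 = 4913

Step 1 — compute v_17(x) by factoring powers of 17 out of the numerator and denominator: v_17(3/19652) = -3. Step 2 — apply |x|_p = p^{-v_p(x)} = 17^{3} = 4913.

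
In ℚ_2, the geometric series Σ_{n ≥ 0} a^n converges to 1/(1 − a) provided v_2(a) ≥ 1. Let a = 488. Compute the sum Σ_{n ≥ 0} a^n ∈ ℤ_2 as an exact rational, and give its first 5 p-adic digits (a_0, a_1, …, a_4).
Σ a^n = 1/(1 − a) = -1/487;  first 5 digits = (1, 0, 0, 1, 0)

v_2(a) = 3 ≥ 1, so the series converges in ℤ_2 to 1/(1 − a) = 1/(1 − 488) = -1/487. Expand this rational in ℤ_2: compute digits iteratively via d_i = x_i mod 2, x_{i+1} = (x_i − d_i)/2. The first 5 digits are (1, 0, 0, 1, 0).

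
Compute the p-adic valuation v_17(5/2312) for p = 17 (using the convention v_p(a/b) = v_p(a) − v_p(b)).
v_17(5/2312) = -2

Factor powers of 17 from the numerator and denominator of the reduced fraction: 5 = 17^0 · 5 and 2312 = 17^2 · 8. Apply v_p(a/b) = v_p(a) − v_p(b): v_17(5/2312) = 0 − 2 = -2.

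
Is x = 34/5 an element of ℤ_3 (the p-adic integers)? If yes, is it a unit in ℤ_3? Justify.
x ∈ ℤ_3^× (unit); v_3(x) = 0

ℤ_3 = {x ∈ ℚ_3 : v_3(x) ≥ 0} and ℤ_3^× = {x ∈ ℤ_3 : v_3(x) = 0}. Here v_3(34/5) = v_3(num) − v_3(den) = 0; compare against these criteria.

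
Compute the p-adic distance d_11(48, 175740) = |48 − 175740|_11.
d_11(48, 175740) = 1/14641

Step 1 — x − y = 48 − 175740 = -175692. Step 2 — v_11(-175692) = 4 (factor: -175692 = −(11^4 · 12); the sign does not affect v_p). Step 3 — |x − y|_11 = 11^{-4} = 1/14641.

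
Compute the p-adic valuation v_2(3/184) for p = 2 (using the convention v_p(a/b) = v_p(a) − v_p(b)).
v_2(3/184) = -3

Factor powers of 2 from the numerator and denominator of the reduced fraction: 3 = 2^0 · 3 and 184 = 2^3 · 23. Apply v_p(a/b) = v_p(a) − v_p(b): v_2(3/184) = 0 − 3 = -3.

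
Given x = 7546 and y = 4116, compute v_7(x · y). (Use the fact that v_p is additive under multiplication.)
v_7(31059336) = 6

v_p(x) = 3 (factor: 7546 = 7^3 · 22); v_p(y) = 3 (factor: 4116 = 7^3 · 12). Additivity: v_p(xy) = v_p(x) + v_p(y) = 3 + 3 = 6. (Direct check: xy = 31059336 = 7^6 · (264).)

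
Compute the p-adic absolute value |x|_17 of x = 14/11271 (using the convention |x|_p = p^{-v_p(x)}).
|14/11271|_17 = 289

Step 1 — compute v_17(x) by factoring powers of 17 out of the numerator and denominator: v_17(14/11271) = -2. Step 2 — apply |x|_p = p^{-v_p(x)} = 17^{2} = 289.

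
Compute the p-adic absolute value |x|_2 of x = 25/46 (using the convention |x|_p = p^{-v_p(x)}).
|25/46|_2 = 2

Step 1 — compute v_2(x) by factoring powers of 2 out of the numerator and denominator: v_2(25/46) = -1. Step 2 — apply |x|_p = p^{-v_p(x)} = 2^{1} = 2.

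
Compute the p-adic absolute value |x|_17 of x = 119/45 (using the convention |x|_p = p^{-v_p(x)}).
|119/45|_17 = 1/17

Step 1 — compute v_17(x) by factoring powers of 17 out of the numerator and denominator: v_17(119/45) = 1. Step 2 — apply |x|_p = p^{-v_p(x)} = 17^{-1} = 1/17.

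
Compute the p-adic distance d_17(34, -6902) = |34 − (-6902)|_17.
d_17(34, -6902) = 1/289

Step 1 — x − y = 34 − (-6902) = 6936. Step 2 — v_17(6936) = 2 (factor: 6936 = (17^2 · 24); the sign does not affect v_p). Step 3 — |x − y|_17 = 17^{-2} = 1/289.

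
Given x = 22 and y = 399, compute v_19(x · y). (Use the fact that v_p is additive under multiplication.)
v_19(8778) = 1

v_p(x) = 0 (factor: 22 = 19^0 · 22); v_p(y) = 1 (factor: 399 = 19^1 · 21). Additivity: v_p(xy) = v_p(x) + v_p(y) = 0 + 1 = 1. (Direct check: xy = 8778 = 19^1 · (462).)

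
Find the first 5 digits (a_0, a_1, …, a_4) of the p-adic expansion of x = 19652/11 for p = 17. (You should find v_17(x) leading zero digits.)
(a_0, …, a_4) = (0, 0, 0, 5, 9)

v_17(19652/11) = 3, so a_0 = ... = a_2 = 0. Factor out: x = 17^3 · u with u = 4/11 a unit in ℤ_17. Expand u iteratively via a_{v+i} = u_i mod 17, u_{i+1} = (u_i − a_{v+i})/17:
  u_0 = 4/11;  a_3 = 5;  u_1 = (u_0 − 5)/17 = -3/11
  u_1 = -3/11;  a_4 = 9;  u_2 = (u_1 − 9)/17 = -6/11
Digits: (0, 0, 0, 5, 9).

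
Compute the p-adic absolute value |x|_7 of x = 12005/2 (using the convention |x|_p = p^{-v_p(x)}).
|12005/2|_7 = 1/2401

Step 1 — compute v_7(x) by factoring powers of 7 out of the numerator and denominator: v_7(12005/2) = 4. Step 2 — apply |x|_p = p^{-v_p(x)} = 7^{-4} = 1/2401.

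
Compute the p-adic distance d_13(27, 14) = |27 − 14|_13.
d_13(27, 14) = 1/13

Step 1 — x − y = 27 − 14 = 13. Step 2 — v_13(13) = 1 (factor: 13 = (13^1 · 1); the sign does not affect v_p). Step 3 — |x − y|_13 = 13^{-1} = 1/13.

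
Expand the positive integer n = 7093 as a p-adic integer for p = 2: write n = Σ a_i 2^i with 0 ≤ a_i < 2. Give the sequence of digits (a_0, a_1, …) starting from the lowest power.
(a_0, a_1, …) = (1, 0, 1, 0, 1, 1, 0, 1, 1, 1, 0, 1, 1)

Repeated division by 2 gives the digits low-to-high: 7093 = 1 + 1·2^2 + 1·2^4 + 1·2^5 + 1·2^7 + 1·2^8 + 1·2^9 + 1·2^11 + 1·2^12. Digit sequence: (1, 0, 1, 0, 1, 1, 0, 1, 1, 1, 0, 1, 1).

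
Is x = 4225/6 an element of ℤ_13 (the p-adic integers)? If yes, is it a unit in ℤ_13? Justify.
x ∈ ℤ_13 but not a unit; v_13(x) = 2 > 0

ℤ_13 = {x ∈ ℚ_13 : v_13(x) ≥ 0} and ℤ_13^× = {x ∈ ℤ_13 : v_13(x) = 0}. Here v_13(4225/6) = v_13(num) − v_13(den) = 2; compare against these criteria.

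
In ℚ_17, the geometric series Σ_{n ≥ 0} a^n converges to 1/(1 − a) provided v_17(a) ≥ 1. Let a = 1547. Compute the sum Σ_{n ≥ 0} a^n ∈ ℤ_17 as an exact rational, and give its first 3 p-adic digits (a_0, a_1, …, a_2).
Σ a^n = 1/(1 − a) = -1/1546;  first 3 digits = (1, 6, 7)

v_17(a) = 1 ≥ 1, so the series converges in ℤ_17 to 1/(1 − a) = 1/(1 − 1547) = -1/1546. Expand this rational in ℤ_17: compute digits iteratively via d_i = x_i mod 17, x_{i+1} = (x_i − d_i)/17. The first 3 digits are (1, 6, 7).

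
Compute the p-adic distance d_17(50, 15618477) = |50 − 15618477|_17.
d_17(50, 15618477) = 1/1419857

Step 1 — x − y = 50 − 15618477 = -15618427. Step 2 — v_17(-15618427) = 5 (factor: -15618427 = −(17^5 · 11); the sign does not affect v_p). Step 3 — |x − y|_17 = 17^{-5} = 1/1419857.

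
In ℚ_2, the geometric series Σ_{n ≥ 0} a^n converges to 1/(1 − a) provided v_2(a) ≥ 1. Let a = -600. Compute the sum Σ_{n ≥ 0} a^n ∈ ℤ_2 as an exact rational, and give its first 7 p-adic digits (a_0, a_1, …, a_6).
Σ a^n = 1/(1 − a) = 1/601;  first 7 digits = (1, 0, 0, 1, 0, 1, 1)

v_2(a) = 3 ≥ 1, so the series converges in ℤ_2 to 1/(1 − a) = 1/(1 − (-600)) = 1/601. Expand this rational in ℤ_2: compute digits iteratively via d_i = x_i mod 2, x_{i+1} = (x_i − d_i)/2. The first 7 digits are (1, 0, 0, 1, 0, 1, 1).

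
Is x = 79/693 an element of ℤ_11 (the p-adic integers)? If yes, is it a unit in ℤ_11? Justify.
x ∉ ℤ_11 (v_11(x) = -1 < 0)

ℤ_11 = {x ∈ ℚ_11 : v_11(x) ≥ 0} and ℤ_11^× = {x ∈ ℤ_11 : v_11(x) = 0}. Here v_11(79/693) = v_11(num) − v_11(den) = -1; compare against these criteria.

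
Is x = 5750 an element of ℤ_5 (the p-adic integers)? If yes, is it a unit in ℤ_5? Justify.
x ∈ ℤ_5 but not a unit; v_5(x) = 3 > 0

ℤ_5 = {x ∈ ℚ_5 : v_5(x) ≥ 0} and ℤ_5^× = {x ∈ ℤ_5 : v_5(x) = 0}. Here v_5(5750) = v_5(num) − v_5(den) = 3; compare against these criteria.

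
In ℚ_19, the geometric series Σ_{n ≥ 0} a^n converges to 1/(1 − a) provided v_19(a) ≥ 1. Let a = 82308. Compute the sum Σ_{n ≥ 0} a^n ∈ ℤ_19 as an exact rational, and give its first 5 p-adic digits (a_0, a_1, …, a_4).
Σ a^n = 1/(1 − a) = -1/82307;  first 5 digits = (1, 0, 0, 12, 0)

v_19(a) = 3 ≥ 1, so the series converges in ℤ_19 to 1/(1 − a) = 1/(1 − 82308) = -1/82307. Expand this rational in ℤ_19: compute digits iteratively via d_i = x_i mod 19, x_{i+1} = (x_i − d_i)/19. The first 5 digits are (1, 0, 0, 12, 0).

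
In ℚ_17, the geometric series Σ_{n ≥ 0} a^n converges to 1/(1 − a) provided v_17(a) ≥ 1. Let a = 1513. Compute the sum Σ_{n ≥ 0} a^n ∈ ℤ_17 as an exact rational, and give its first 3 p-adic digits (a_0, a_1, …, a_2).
Σ a^n = 1/(1 − a) = -1/1512;  first 3 digits = (1, 4, 4)

v_17(a) = 1 ≥ 1, so the series converges in ℤ_17 to 1/(1 − a) = 1/(1 − 1513) = -1/1512. Expand this rational in ℤ_17: compute digits iteratively via d_i = x_i mod 17, x_{i+1} = (x_i − d_i)/17. The first 3 digits are (1, 4, 4).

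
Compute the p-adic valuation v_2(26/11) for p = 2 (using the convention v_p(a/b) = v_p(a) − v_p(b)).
v_2(26/11) = 1

Factor powers of 2 from the numerator and denominator of the reduced fraction: 26 = 2^1 · 13 and 11 = 2^0 · 11. Apply v_p(a/b) = v_p(a) − v_p(b): v_2(26/11) = 1 − 0 = 1.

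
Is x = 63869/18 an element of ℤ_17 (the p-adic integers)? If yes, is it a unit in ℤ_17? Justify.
x ∈ ℤ_17 but not a unit; v_17(x) = 3 > 0

ℤ_17 = {x ∈ ℚ_17 : v_17(x) ≥ 0} and ℤ_17^× = {x ∈ ℤ_17 : v_17(x) = 0}. Here v_17(63869/18) = v_17(num) − v_17(den) = 3; compare against these criteria.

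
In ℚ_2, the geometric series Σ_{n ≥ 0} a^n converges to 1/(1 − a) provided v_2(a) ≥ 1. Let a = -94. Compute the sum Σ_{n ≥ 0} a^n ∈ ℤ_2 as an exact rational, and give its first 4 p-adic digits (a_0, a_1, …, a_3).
Σ a^n = 1/(1 − a) = 1/95;  first 4 digits = (1, 1, 1, 1)

v_2(a) = 1 ≥ 1, so the series converges in ℤ_2 to 1/(1 − a) = 1/(1 − (-94)) = 1/95. Expand this rational in ℤ_2: compute digits iteratively via d_i = x_i mod 2, x_{i+1} = (x_i − d_i)/2. The first 4 digits are (1, 1, 1, 1).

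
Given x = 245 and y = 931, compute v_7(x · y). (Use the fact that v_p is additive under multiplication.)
v_7(228095) = 4

v_p(x) = 2 (factor: 245 = 7^2 · 5); v_p(y) = 2 (factor: 931 = 7^2 · 19). Additivity: v_p(xy) = v_p(x) + v_p(y) = 2 + 2 = 4. (Direct check: xy = 228095 = 7^4 · (95).)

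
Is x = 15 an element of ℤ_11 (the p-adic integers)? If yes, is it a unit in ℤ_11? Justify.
x ∈ ℤ_11^× (unit); v_11(x) = 0

ℤ_11 = {x ∈ ℚ_11 : v_11(x) ≥ 0} and ℤ_11^× = {x ∈ ℤ_11 : v_11(x) = 0}. Here v_11(15) = v_11(num) − v_11(den) = 0; compare against these criteria.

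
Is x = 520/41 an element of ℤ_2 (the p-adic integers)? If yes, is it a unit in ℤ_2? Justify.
x ∈ ℤ_2 but not a unit; v_2(x) = 3 > 0

ℤ_2 = {x ∈ ℚ_2 : v_2(x) ≥ 0} and ℤ_2^× = {x ∈ ℤ_2 : v_2(x) = 0}. Here v_2(520/41) = v_2(num) − v_2(den) = 3; compare against these criteria.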